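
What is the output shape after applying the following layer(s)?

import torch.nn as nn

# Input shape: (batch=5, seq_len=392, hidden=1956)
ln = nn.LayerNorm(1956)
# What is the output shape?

Input shape: (5, 392, 1956)
Output shape: (5, 392, 1956)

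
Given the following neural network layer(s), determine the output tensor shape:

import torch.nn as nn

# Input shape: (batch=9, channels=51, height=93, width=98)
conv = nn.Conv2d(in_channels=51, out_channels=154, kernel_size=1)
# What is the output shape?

Input shape: (9, 51, 93, 98)
Output shape: (9, 154, 93, 98)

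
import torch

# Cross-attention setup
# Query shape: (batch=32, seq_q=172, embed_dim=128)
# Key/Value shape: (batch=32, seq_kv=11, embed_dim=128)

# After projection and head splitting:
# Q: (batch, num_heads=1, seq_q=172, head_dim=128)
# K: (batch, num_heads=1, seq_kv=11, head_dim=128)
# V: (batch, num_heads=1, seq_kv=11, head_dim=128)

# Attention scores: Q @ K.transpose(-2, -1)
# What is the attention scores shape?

Input shape: (32, 172, 128)
Output shape: (32, 1, 172, 11)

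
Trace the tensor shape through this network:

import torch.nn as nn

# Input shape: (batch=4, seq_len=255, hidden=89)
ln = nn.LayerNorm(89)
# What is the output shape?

Input shape: (4, 255, 89)
Output shape: (4, 255, 89)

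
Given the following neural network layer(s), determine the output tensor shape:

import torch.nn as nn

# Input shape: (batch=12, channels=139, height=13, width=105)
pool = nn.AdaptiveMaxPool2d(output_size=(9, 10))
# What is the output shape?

Input shape: (12, 139, 13, 105)
Output shape: (12, 139, 9, 10)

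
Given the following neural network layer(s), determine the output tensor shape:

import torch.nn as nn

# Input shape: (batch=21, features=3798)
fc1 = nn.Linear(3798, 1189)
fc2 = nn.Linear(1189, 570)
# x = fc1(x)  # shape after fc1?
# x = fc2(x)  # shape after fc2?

Input shape: (21, 3798)
  -> after fc1: (21, 1189)
Output shape: (21, 570)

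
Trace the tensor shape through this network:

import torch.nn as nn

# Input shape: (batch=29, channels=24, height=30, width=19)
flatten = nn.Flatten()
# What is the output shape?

Input shape: (29, 24, 30, 19)
Output shape: (29, 13680)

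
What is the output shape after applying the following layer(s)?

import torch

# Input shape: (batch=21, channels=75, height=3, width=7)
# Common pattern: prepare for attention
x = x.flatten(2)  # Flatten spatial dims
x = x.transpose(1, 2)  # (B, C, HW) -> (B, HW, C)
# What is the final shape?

Input shape: (21, 75, 3, 7)
  -> after flatten(2): (21, 75, 21)
Output shape: (21, 21, 75)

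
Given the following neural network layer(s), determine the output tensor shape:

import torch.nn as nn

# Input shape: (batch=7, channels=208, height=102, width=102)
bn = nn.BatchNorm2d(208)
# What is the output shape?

Input shape: (7, 208, 102, 102)
Output shape: (7, 208, 102, 102)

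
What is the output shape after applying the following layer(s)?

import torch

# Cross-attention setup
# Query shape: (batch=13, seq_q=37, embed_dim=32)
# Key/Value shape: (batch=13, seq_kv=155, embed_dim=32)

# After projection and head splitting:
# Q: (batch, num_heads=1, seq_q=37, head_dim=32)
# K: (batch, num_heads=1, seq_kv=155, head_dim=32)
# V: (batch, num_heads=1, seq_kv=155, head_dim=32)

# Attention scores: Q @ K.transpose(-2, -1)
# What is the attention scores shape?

Input shape: (13, 37, 32)
Output shape: (13, 1, 37, 155)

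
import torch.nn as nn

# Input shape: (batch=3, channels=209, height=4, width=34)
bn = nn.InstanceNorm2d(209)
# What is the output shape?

Input shape: (3, 209, 4, 34)
Output shape: (3, 209, 4, 34)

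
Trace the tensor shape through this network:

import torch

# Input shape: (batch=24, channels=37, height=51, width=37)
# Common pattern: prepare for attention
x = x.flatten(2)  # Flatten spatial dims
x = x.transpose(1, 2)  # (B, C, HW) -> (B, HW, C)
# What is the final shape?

Input shape: (24, 37, 51, 37)
  -> after flatten(2): (24, 37, 1887)
Output shape: (24, 1887, 37)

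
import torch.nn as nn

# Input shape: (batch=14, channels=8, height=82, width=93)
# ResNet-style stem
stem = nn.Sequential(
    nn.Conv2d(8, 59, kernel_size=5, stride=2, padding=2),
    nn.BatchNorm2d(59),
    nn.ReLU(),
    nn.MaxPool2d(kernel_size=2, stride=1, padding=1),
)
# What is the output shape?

Input shape: (14, 8, 82, 93)
  -> after Conv2d 5x5 stride=2: (14, 59, 41, 47)
Output shape: (14, 59, 42, 48)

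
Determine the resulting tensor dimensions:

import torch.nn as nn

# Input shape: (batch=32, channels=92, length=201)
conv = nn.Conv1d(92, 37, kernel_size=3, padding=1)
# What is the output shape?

Input shape: (32, 92, 201)
Output shape: (32, 37, 201)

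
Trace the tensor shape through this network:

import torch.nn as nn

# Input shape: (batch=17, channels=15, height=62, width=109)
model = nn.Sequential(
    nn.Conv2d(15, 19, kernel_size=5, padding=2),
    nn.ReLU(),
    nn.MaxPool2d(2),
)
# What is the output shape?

Input shape: (17, 15, 62, 109)
  -> after Conv2d: (17, 19, 62, 109)
  -> after ReLU: (17, 19, 62, 109)
Output shape: (17, 19, 31, 54)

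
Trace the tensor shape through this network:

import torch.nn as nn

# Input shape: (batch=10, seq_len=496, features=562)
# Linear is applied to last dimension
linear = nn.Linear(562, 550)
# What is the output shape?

Input shape: (10, 496, 562)
Output shape: (10, 496, 550)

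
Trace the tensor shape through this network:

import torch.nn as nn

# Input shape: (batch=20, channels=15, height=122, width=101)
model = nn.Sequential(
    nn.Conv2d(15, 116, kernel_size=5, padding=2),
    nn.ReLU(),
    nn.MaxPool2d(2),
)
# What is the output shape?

Input shape: (20, 15, 122, 101)
  -> after Conv2d: (20, 116, 122, 101)
  -> after ReLU: (20, 116, 122, 101)
Output shape: (20, 116, 61, 50)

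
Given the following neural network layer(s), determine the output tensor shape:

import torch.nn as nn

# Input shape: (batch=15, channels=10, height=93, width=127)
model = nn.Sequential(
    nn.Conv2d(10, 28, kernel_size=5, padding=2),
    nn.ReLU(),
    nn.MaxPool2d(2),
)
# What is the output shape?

Input shape: (15, 10, 93, 127)
  -> after Conv2d: (15, 28, 93, 127)
  -> after ReLU: (15, 28, 93, 127)
Output shape: (15, 28, 46, 63)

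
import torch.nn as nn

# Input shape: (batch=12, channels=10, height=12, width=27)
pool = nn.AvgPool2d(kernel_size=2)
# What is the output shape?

Input shape: (12, 10, 12, 27)
Output shape: (12, 10, 6, 13)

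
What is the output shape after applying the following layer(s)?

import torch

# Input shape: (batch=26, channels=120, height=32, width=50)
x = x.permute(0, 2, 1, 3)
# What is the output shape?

Input shape: (26, 120, 32, 50)
Output shape: (26, 32, 120, 50)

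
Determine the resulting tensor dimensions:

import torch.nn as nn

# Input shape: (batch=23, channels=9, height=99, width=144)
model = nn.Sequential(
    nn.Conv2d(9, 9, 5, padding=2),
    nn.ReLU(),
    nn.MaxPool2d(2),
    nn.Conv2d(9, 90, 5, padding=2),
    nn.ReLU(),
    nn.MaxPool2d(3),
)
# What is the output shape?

Input shape: (23, 9, 99, 144)
  -> after first Conv2d: (23, 9, 99, 144)
  -> after first MaxPool2d: (23, 9, 49, 72)
  -> after second Conv2d: (23, 90, 49, 72)
Output shape: (23, 90, 16, 24)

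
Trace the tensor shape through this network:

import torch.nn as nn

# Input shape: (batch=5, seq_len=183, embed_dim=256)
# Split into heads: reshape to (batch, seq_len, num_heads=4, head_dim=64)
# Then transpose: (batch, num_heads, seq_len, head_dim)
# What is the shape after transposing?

Input shape: (5, 183, 256)
  -> after reshape: (5, 183, 4, 64)
Output shape: (5, 4, 183, 64)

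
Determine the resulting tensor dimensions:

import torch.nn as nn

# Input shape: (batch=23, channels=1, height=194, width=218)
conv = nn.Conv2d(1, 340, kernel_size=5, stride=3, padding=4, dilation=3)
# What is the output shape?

Input shape: (23, 1, 194, 218)
Output shape: (23, 340, 64, 72)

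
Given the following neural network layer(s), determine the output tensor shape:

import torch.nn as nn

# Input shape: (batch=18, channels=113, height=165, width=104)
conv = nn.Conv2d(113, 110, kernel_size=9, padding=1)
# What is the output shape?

Input shape: (18, 113, 165, 104)
Output shape: (18, 110, 159, 98)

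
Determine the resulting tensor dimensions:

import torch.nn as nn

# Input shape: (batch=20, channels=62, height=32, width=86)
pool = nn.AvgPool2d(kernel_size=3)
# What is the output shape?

Input shape: (20, 62, 32, 86)
Output shape: (20, 62, 10, 28)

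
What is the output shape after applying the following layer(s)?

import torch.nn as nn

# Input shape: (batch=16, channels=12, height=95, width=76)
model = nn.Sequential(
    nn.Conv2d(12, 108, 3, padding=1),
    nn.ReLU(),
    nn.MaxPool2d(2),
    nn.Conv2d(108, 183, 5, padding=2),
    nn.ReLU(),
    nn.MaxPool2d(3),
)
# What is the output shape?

Input shape: (16, 12, 95, 76)
  -> after first Conv2d: (16, 108, 95, 76)
  -> after first MaxPool2d: (16, 108, 47, 38)
  -> after second Conv2d: (16, 183, 47, 38)
Output shape: (16, 183, 15, 12)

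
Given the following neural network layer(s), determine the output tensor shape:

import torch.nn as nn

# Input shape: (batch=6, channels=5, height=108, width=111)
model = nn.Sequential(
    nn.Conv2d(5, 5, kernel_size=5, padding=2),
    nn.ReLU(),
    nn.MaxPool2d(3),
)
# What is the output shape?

Input shape: (6, 5, 108, 111)
  -> after Conv2d: (6, 5, 108, 111)
  -> after ReLU: (6, 5, 108, 111)
Output shape: (6, 5, 36, 37)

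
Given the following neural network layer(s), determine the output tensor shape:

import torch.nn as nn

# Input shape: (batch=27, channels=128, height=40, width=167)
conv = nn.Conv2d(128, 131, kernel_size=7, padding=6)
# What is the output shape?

Input shape: (27, 128, 40, 167)
Output shape: (27, 131, 46, 173)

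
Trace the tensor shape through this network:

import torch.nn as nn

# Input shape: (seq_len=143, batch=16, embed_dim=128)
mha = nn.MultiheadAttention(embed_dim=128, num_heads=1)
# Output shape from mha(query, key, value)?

Input shape: (143, 16, 128)
Output shape: (143, 16, 128)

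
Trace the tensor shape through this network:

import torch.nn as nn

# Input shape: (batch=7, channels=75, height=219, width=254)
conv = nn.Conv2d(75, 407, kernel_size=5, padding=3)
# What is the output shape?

Input shape: (7, 75, 219, 254)
Output shape: (7, 407, 221, 256)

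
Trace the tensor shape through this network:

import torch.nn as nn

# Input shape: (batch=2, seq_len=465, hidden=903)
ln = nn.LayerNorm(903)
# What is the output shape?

Input shape: (2, 465, 903)
Output shape: (2, 465, 903)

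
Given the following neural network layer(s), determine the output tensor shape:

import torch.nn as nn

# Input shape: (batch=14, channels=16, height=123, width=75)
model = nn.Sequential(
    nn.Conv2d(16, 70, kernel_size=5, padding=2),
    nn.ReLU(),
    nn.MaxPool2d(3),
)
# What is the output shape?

Input shape: (14, 16, 123, 75)
  -> after Conv2d: (14, 70, 123, 75)
  -> after ReLU: (14, 70, 123, 75)
Output shape: (14, 70, 41, 25)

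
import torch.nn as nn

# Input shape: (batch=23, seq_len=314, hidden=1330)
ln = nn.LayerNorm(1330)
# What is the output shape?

Input shape: (23, 314, 1330)
Output shape: (23, 314, 1330)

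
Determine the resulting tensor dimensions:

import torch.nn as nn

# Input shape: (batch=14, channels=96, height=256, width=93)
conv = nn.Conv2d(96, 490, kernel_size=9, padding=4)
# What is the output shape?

Input shape: (14, 96, 256, 93)
Output shape: (14, 490, 256, 93)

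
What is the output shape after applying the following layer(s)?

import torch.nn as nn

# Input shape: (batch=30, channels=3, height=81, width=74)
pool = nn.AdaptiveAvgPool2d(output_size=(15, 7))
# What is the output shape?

Input shape: (30, 3, 81, 74)
Output shape: (30, 3, 15, 7)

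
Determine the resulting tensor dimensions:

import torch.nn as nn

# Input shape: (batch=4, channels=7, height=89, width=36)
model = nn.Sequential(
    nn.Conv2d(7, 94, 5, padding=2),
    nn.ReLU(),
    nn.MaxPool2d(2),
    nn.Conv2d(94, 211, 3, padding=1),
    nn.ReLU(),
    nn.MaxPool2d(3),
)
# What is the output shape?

Input shape: (4, 7, 89, 36)
  -> after first Conv2d: (4, 94, 89, 36)
  -> after first MaxPool2d: (4, 94, 44, 18)
  -> after second Conv2d: (4, 211, 44, 18)
Output shape: (4, 211, 14, 6)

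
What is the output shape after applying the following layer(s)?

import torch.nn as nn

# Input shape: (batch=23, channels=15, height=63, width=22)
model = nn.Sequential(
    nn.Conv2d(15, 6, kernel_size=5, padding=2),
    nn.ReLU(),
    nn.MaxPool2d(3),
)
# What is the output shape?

Input shape: (23, 15, 63, 22)
  -> after Conv2d: (23, 6, 63, 22)
  -> after ReLU: (23, 6, 63, 22)
Output shape: (23, 6, 21, 7)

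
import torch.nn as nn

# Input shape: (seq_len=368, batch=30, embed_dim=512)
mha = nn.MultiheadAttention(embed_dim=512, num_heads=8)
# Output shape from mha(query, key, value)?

Input shape: (368, 30, 512)
Output shape: (368, 30, 512)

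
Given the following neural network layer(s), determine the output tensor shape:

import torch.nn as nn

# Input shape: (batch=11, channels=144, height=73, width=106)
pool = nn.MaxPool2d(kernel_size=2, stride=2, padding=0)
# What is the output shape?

Input shape: (11, 144, 73, 106)
Output shape: (11, 144, 36, 53)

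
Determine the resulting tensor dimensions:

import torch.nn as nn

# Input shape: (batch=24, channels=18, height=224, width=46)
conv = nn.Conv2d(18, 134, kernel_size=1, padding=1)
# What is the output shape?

Input shape: (24, 18, 224, 46)
Output shape: (24, 134, 226, 48)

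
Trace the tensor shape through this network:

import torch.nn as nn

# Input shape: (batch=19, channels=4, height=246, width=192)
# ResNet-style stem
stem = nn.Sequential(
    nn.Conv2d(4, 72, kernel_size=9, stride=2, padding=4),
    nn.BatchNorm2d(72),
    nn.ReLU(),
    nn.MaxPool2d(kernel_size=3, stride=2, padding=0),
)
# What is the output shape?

Input shape: (19, 4, 246, 192)
  -> after Conv2d 9x9 stride=2: (19, 72, 123, 96)
Output shape: (19, 72, 61, 47)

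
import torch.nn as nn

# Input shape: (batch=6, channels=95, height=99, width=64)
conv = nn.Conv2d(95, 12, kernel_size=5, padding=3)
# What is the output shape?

Input shape: (6, 95, 99, 64)
Output shape: (6, 12, 101, 66)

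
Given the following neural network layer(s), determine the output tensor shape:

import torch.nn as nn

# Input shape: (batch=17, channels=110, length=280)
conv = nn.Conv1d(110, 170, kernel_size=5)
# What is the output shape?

Input shape: (17, 110, 280)
Output shape: (17, 170, 276)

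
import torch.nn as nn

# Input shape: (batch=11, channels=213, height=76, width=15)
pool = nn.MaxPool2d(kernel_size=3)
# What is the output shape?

Input shape: (11, 213, 76, 15)
Output shape: (11, 213, 25, 5)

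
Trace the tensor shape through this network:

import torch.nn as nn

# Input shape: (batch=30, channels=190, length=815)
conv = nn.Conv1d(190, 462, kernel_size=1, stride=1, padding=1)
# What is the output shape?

Input shape: (30, 190, 815)
Output shape: (30, 462, 817)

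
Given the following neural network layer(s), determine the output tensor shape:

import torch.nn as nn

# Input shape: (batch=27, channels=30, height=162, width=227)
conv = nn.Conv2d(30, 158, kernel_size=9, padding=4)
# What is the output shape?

Input shape: (27, 30, 162, 227)
Output shape: (27, 158, 162, 227)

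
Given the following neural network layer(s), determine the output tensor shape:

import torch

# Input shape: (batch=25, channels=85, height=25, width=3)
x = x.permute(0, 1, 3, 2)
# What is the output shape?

Input shape: (25, 85, 25, 3)
Output shape: (25, 85, 3, 25)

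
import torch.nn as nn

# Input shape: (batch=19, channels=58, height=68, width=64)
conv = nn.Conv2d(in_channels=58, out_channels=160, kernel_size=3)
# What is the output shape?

Input shape: (19, 58, 68, 64)
Output shape: (19, 160, 66, 62)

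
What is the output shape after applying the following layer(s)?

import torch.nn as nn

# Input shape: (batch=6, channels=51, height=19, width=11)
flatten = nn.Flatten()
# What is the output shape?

Input shape: (6, 51, 19, 11)
Output shape: (6, 10659)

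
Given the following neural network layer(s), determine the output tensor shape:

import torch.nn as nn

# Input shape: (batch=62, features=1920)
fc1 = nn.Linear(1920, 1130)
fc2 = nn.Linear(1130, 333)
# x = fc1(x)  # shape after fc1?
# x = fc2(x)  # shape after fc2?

Input shape: (62, 1920)
  -> after fc1: (62, 1130)
Output shape: (62, 333)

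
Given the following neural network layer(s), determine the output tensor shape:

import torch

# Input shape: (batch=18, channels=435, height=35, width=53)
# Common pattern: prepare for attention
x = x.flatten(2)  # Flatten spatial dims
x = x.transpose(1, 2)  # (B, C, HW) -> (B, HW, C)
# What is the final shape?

Input shape: (18, 435, 35, 53)
  -> after flatten(2): (18, 435, 1855)
Output shape: (18, 1855, 435)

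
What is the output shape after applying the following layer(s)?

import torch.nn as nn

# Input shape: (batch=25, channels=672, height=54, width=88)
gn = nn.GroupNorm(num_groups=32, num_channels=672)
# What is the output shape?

Input shape: (25, 672, 54, 88)
Output shape: (25, 672, 54, 88)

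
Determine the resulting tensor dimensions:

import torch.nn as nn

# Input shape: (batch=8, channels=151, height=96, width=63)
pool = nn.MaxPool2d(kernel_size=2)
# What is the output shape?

Input shape: (8, 151, 96, 63)
Output shape: (8, 151, 48, 31)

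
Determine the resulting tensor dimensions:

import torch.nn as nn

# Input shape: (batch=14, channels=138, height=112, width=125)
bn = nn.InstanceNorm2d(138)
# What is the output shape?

Input shape: (14, 138, 112, 125)
Output shape: (14, 138, 112, 125)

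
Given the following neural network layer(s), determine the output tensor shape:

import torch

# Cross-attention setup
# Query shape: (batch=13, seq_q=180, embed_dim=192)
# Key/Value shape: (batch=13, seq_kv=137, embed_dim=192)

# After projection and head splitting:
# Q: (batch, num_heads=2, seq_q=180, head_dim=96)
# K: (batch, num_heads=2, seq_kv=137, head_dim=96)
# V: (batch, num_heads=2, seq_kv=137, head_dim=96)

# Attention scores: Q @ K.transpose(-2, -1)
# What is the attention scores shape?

Input shape: (13, 180, 192)
Output shape: (13, 2, 180, 137)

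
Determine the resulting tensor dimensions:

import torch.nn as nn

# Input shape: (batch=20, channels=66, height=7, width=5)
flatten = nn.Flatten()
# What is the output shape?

Input shape: (20, 66, 7, 5)
Output shape: (20, 2310)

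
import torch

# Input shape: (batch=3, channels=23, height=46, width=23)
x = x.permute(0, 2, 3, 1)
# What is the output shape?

Input shape: (3, 23, 46, 23)
Output shape: (3, 46, 23, 23)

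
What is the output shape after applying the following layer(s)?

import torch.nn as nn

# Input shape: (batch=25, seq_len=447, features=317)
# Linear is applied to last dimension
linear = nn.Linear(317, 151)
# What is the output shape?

Input shape: (25, 447, 317)
Output shape: (25, 447, 151)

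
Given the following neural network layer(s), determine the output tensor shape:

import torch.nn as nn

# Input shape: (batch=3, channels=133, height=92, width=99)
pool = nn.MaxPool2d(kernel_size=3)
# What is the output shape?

Input shape: (3, 133, 92, 99)
Output shape: (3, 133, 30, 33)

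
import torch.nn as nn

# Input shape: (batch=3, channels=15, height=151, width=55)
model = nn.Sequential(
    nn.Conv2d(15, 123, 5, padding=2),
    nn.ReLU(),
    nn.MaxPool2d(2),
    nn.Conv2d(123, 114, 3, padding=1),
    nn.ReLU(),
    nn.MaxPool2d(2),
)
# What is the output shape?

Input shape: (3, 15, 151, 55)
  -> after first Conv2d: (3, 123, 151, 55)
  -> after first MaxPool2d: (3, 123, 75, 27)
  -> after second Conv2d: (3, 114, 75, 27)
Output shape: (3, 114, 37, 13)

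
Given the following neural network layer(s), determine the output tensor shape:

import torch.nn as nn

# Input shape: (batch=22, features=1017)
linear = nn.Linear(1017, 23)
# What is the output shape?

Input shape: (22, 1017)
Output shape: (22, 23)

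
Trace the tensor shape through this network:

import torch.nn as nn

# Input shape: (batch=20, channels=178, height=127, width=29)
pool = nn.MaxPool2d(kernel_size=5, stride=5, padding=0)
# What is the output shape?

Input shape: (20, 178, 127, 29)
Output shape: (20, 178, 25, 5)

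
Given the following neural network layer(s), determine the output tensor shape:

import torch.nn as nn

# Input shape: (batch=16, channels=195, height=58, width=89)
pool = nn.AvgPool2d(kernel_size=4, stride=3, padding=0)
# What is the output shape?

Input shape: (16, 195, 58, 89)
Output shape: (16, 195, 19, 29)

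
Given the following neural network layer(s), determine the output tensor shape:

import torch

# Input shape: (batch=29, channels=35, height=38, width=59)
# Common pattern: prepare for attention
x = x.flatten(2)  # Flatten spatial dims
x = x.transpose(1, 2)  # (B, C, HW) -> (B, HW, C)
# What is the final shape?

Input shape: (29, 35, 38, 59)
  -> after flatten(2): (29, 35, 2242)
Output shape: (29, 2242, 35)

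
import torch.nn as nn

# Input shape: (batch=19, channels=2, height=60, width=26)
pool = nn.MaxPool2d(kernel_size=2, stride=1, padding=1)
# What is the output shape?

Input shape: (19, 2, 60, 26)
Output shape: (19, 2, 61, 27)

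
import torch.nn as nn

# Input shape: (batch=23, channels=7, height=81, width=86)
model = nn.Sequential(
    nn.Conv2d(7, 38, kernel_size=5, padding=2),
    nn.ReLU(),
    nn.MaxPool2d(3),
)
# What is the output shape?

Input shape: (23, 7, 81, 86)
  -> after Conv2d: (23, 38, 81, 86)
  -> after ReLU: (23, 38, 81, 86)
Output shape: (23, 38, 27, 28)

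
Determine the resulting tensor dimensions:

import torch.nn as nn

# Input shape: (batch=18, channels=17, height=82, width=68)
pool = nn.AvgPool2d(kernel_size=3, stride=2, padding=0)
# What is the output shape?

Input shape: (18, 17, 82, 68)
Output shape: (18, 17, 40, 33)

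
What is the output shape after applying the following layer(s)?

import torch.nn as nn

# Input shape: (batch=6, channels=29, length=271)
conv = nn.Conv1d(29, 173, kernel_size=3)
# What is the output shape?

Input shape: (6, 29, 271)
Output shape: (6, 173, 269)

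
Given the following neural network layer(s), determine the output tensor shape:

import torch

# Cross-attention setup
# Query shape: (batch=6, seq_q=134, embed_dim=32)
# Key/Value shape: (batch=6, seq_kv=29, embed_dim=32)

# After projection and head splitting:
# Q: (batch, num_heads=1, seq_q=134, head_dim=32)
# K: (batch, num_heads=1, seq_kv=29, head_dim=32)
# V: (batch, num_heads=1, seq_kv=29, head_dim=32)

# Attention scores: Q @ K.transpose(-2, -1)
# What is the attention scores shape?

Input shape: (6, 134, 32)
Output shape: (6, 1, 134, 29)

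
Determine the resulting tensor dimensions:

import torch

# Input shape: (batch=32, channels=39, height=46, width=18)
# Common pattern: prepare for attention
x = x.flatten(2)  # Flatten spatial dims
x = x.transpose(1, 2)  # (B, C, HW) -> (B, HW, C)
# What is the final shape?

Input shape: (32, 39, 46, 18)
  -> after flatten(2): (32, 39, 828)
Output shape: (32, 828, 39)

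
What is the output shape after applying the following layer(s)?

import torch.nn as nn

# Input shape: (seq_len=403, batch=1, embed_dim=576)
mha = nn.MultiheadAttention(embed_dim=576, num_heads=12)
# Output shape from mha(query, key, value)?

Input shape: (403, 1, 576)
Output shape: (403, 1, 576)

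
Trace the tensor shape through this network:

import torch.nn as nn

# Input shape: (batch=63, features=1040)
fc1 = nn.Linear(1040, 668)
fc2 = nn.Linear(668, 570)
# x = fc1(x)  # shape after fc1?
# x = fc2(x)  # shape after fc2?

Input shape: (63, 1040)
  -> after fc1: (63, 668)
Output shape: (63, 570)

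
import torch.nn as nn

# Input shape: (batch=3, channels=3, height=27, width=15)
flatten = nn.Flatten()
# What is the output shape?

Input shape: (3, 3, 27, 15)
Output shape: (3, 1215)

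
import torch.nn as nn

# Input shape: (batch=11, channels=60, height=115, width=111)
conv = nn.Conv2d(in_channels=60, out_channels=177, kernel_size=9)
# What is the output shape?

Input shape: (11, 60, 115, 111)
Output shape: (11, 177, 107, 103)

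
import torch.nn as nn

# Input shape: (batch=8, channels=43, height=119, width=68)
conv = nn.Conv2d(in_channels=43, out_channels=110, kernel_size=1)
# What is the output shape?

Input shape: (8, 43, 119, 68)
Output shape: (8, 110, 119, 68)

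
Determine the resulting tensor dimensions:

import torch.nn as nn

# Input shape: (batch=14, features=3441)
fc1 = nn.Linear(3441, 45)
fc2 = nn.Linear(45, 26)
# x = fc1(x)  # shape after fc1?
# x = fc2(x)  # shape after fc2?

Input shape: (14, 3441)
  -> after fc1: (14, 45)
Output shape: (14, 26)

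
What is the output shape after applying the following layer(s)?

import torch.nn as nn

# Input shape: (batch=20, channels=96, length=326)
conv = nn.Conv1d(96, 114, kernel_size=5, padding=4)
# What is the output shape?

Input shape: (20, 96, 326)
Output shape: (20, 114, 330)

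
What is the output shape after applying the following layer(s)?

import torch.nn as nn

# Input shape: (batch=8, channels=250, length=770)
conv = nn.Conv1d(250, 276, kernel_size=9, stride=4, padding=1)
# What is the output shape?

Input shape: (8, 250, 770)
Output shape: (8, 276, 191)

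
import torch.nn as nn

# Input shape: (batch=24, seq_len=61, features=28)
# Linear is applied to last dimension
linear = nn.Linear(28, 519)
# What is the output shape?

Input shape: (24, 61, 28)
Output shape: (24, 61, 519)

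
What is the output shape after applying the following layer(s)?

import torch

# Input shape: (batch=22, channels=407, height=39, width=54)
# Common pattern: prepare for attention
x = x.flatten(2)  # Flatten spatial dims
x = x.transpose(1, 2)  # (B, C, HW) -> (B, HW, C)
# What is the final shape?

Input shape: (22, 407, 39, 54)
  -> after flatten(2): (22, 407, 2106)
Output shape: (22, 2106, 407)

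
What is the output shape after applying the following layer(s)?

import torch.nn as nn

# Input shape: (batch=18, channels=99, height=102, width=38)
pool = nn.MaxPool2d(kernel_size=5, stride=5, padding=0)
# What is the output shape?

Input shape: (18, 99, 102, 38)
Output shape: (18, 99, 20, 7)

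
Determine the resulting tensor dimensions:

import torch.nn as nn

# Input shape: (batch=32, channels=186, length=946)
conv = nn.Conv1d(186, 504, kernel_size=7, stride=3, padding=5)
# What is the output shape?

Input shape: (32, 186, 946)
Output shape: (32, 504, 317)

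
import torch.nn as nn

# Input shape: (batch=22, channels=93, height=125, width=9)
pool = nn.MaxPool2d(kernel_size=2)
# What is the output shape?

Input shape: (22, 93, 125, 9)
Output shape: (22, 93, 62, 4)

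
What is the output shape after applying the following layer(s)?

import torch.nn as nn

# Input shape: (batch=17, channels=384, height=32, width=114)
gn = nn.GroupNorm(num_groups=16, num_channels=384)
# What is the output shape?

Input shape: (17, 384, 32, 114)
Output shape: (17, 384, 32, 114)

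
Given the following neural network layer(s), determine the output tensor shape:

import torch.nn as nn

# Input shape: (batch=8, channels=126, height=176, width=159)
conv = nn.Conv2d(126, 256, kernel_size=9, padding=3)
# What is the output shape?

Input shape: (8, 126, 176, 159)
Output shape: (8, 256, 174, 157)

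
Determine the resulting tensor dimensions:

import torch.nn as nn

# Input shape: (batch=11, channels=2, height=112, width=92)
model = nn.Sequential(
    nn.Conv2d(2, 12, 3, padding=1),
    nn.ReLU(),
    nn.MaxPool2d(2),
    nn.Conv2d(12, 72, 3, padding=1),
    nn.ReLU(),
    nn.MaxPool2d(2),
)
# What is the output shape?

Input shape: (11, 2, 112, 92)
  -> after first Conv2d: (11, 12, 112, 92)
  -> after first MaxPool2d: (11, 12, 56, 46)
  -> after second Conv2d: (11, 72, 56, 46)
Output shape: (11, 72, 28, 23)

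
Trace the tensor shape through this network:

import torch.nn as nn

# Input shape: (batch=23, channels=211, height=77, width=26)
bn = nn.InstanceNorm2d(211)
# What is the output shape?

Input shape: (23, 211, 77, 26)
Output shape: (23, 211, 77, 26)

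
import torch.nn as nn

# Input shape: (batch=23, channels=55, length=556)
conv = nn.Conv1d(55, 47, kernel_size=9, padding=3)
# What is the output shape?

Input shape: (23, 55, 556)
Output shape: (23, 47, 554)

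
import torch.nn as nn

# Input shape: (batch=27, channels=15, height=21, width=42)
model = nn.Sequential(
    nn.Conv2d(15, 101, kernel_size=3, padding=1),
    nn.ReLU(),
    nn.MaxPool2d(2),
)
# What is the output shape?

Input shape: (27, 15, 21, 42)
  -> after Conv2d: (27, 101, 21, 42)
  -> after ReLU: (27, 101, 21, 42)
Output shape: (27, 101, 10, 21)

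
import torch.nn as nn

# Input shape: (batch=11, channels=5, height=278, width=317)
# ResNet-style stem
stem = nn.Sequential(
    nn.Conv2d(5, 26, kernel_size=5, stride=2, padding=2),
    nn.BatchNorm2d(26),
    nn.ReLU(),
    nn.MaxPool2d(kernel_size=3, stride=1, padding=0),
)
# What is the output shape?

Input shape: (11, 5, 278, 317)
  -> after Conv2d 5x5 stride=2: (11, 26, 139, 159)
Output shape: (11, 26, 137, 157)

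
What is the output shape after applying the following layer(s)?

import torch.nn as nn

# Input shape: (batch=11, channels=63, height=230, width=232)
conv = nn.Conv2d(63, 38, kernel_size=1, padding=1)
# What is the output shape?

Input shape: (11, 63, 230, 232)
Output shape: (11, 38, 232, 234)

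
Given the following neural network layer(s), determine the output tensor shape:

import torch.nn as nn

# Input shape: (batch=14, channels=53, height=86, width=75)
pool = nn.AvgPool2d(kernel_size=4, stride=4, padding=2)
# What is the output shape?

Input shape: (14, 53, 86, 75)
Output shape: (14, 53, 22, 19)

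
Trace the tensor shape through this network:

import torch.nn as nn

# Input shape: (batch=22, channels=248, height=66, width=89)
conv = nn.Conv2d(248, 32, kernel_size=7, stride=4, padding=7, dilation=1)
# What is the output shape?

Input shape: (22, 248, 66, 89)
Output shape: (22, 32, 19, 25)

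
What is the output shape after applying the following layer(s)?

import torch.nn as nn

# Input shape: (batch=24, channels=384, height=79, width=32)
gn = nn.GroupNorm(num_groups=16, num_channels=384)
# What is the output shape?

Input shape: (24, 384, 79, 32)
Output shape: (24, 384, 79, 32)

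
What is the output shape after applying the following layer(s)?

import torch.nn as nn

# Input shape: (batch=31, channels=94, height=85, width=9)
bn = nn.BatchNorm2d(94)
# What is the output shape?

Input shape: (31, 94, 85, 9)
Output shape: (31, 94, 85, 9)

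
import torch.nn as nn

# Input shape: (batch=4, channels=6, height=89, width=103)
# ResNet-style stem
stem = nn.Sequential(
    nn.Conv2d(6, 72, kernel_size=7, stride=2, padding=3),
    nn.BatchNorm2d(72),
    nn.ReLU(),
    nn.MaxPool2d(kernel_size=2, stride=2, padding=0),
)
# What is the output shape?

Input shape: (4, 6, 89, 103)
  -> after Conv2d 7x7 stride=2: (4, 72, 45, 52)
Output shape: (4, 72, 22, 26)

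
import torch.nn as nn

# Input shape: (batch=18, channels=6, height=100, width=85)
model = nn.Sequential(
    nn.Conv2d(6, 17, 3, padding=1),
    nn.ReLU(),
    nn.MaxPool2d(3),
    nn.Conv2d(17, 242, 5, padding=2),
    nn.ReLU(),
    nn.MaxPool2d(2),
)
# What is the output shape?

Input shape: (18, 6, 100, 85)
  -> after first Conv2d: (18, 17, 100, 85)
  -> after first MaxPool2d: (18, 17, 33, 28)
  -> after second Conv2d: (18, 242, 33, 28)
Output shape: (18, 242, 16, 14)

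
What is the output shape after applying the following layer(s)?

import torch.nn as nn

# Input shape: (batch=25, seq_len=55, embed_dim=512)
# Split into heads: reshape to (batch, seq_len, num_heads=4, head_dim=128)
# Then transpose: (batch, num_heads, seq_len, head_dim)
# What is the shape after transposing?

Input shape: (25, 55, 512)
  -> after reshape: (25, 55, 4, 128)
Output shape: (25, 4, 55, 128)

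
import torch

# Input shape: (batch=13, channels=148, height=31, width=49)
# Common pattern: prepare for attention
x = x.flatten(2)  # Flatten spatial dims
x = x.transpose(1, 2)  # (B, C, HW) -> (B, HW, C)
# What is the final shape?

Input shape: (13, 148, 31, 49)
  -> after flatten(2): (13, 148, 1519)
Output shape: (13, 1519, 148)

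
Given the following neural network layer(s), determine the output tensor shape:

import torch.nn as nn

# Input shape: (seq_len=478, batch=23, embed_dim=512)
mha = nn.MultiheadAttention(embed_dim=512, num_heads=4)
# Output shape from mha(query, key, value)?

Input shape: (478, 23, 512)
Output shape: (478, 23, 512)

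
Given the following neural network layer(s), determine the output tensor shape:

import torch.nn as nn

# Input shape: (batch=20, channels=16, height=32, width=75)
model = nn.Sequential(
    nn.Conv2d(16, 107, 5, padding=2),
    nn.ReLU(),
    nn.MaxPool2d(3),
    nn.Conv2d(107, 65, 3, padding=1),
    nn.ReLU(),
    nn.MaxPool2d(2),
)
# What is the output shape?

Input shape: (20, 16, 32, 75)
  -> after first Conv2d: (20, 107, 32, 75)
  -> after first MaxPool2d: (20, 107, 10, 25)
  -> after second Conv2d: (20, 65, 10, 25)
Output shape: (20, 65, 5, 12)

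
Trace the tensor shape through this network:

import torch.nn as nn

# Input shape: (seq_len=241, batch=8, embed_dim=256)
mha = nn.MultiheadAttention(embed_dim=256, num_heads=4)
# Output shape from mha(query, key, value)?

Input shape: (241, 8, 256)
Output shape: (241, 8, 256)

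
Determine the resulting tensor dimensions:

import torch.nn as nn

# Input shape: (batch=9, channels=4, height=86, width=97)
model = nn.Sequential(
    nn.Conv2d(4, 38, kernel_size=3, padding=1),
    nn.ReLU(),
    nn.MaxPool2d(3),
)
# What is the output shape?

Input shape: (9, 4, 86, 97)
  -> after Conv2d: (9, 38, 86, 97)
  -> after ReLU: (9, 38, 86, 97)
Output shape: (9, 38, 28, 32)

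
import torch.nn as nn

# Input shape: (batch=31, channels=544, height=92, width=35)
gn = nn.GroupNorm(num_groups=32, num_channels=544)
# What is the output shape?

Input shape: (31, 544, 92, 35)
Output shape: (31, 544, 92, 35)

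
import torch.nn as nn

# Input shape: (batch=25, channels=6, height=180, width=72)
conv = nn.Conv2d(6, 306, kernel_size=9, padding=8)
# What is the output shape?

Input shape: (25, 6, 180, 72)
Output shape: (25, 306, 188, 80)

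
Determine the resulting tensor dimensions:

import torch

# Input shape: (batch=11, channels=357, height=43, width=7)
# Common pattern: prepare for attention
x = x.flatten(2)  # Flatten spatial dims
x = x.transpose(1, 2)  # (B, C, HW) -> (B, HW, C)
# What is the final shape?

Input shape: (11, 357, 43, 7)
  -> after flatten(2): (11, 357, 301)
Output shape: (11, 301, 357)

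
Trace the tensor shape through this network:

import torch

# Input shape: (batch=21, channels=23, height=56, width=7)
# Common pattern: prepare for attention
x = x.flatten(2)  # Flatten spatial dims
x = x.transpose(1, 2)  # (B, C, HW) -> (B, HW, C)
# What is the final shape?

Input shape: (21, 23, 56, 7)
  -> after flatten(2): (21, 23, 392)
Output shape: (21, 392, 23)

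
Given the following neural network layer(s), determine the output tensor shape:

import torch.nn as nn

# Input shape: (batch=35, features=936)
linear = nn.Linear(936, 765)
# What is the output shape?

Input shape: (35, 936)
Output shape: (35, 765)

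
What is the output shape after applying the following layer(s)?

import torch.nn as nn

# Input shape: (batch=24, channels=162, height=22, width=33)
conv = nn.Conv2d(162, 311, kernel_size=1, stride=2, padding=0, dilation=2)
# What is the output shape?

Input shape: (24, 162, 22, 33)
Output shape: (24, 311, 11, 17)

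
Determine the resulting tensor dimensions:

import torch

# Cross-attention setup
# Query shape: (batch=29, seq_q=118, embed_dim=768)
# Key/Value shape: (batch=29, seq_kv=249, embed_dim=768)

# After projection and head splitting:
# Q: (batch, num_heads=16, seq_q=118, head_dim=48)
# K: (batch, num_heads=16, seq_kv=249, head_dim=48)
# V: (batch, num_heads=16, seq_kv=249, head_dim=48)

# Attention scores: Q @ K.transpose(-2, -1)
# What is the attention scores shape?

Input shape: (29, 118, 768)
Output shape: (29, 16, 118, 249)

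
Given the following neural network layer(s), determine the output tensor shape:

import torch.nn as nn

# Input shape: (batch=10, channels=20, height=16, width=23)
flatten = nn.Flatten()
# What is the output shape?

Input shape: (10, 20, 16, 23)
Output shape: (10, 7360)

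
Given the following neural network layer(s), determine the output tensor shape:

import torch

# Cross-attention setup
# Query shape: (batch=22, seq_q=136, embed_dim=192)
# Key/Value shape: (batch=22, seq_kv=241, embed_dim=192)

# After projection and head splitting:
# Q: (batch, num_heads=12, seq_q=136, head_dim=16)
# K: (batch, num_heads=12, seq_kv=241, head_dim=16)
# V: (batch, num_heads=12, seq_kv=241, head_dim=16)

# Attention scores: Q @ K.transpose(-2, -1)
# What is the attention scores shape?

Input shape: (22, 136, 192)
Output shape: (22, 12, 136, 241)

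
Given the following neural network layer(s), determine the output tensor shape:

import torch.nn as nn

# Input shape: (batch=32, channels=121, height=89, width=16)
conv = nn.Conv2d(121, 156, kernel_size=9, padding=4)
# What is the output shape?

Input shape: (32, 121, 89, 16)
Output shape: (32, 156, 89, 16)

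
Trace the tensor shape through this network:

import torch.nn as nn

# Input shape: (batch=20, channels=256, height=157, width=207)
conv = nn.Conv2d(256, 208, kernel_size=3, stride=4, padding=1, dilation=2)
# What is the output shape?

Input shape: (20, 256, 157, 207)
Output shape: (20, 208, 39, 52)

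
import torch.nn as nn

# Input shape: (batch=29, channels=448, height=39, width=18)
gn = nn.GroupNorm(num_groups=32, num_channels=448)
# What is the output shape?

Input shape: (29, 448, 39, 18)
Output shape: (29, 448, 39, 18)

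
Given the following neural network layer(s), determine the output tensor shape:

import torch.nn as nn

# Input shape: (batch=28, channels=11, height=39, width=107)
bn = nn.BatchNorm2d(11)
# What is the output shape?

Input shape: (28, 11, 39, 107)
Output shape: (28, 11, 39, 107)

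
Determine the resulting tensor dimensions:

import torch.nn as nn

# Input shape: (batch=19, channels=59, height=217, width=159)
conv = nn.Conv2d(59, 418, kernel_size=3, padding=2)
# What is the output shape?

Input shape: (19, 59, 217, 159)
Output shape: (19, 418, 219, 161)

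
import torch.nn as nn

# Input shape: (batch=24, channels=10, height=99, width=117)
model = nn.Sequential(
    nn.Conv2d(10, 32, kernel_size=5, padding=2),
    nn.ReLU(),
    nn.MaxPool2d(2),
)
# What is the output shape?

Input shape: (24, 10, 99, 117)
  -> after Conv2d: (24, 32, 99, 117)
  -> after ReLU: (24, 32, 99, 117)
Output shape: (24, 32, 49, 58)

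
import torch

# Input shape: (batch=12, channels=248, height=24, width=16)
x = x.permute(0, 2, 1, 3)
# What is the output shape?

Input shape: (12, 248, 24, 16)
Output shape: (12, 24, 248, 16)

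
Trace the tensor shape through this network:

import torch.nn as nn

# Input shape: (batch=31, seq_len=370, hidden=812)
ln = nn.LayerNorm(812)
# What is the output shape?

Input shape: (31, 370, 812)
Output shape: (31, 370, 812)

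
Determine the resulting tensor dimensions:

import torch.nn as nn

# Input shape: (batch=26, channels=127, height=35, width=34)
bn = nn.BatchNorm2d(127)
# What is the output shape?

Input shape: (26, 127, 35, 34)
Output shape: (26, 127, 35, 34)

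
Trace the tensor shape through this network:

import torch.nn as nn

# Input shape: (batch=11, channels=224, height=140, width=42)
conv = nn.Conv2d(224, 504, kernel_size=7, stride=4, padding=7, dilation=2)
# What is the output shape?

Input shape: (11, 224, 140, 42)
Output shape: (11, 504, 36, 11)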